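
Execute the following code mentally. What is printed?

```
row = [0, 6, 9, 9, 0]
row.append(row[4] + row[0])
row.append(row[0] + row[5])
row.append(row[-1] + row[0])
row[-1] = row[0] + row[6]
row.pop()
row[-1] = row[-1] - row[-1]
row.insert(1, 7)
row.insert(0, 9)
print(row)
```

[9, 0, 7, 6, 9, 9, 0, 0, 0]

append row[4]+row[0] = 0+0 = 0 → [0, 6, 9, 9, 0, 0]
append row[0]+row[5] = 0+0 = 0 → [0, 6, 9, 9, 0, 0, 0]
append row[-1]+row[0] = 0+0 = 0 → [0, 6, 9, 9, 0, 0, 0, 0]
row[-1] = row[0]+row[6] = 0+0 = 0 → [0, 6, 9, 9, 0, 0, 0, 0]
pop() removes 0 → [0, 6, 9, 9, 0, 0, 0]
row[-1] = row[-1]-row[-1] = 0-0 = 0 → [0, 6, 9, 9, 0, 0, 0]
insert 7 at 1 → [0, 7, 6, 9, 9, 0, 0, 0]
insert 9 at 0 → [9, 0, 7, 6, 9, 9, 0, 0, 0]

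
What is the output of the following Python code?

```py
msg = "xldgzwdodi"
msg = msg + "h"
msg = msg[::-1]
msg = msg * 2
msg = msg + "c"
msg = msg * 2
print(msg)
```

+ 'h' → 'xldgzwdodih'
reverse → 'hidodwzgdlx'
repeat ×2 → 'hidodwzgdlxhidodwzgdlx'
+ 'c' → 'hidodwzgdlxhidodwzgdlxc'
repeat ×2 → 'hidodwzgdlxhidodwzgdlxchidodwzgdlxhidodwzgdlxc'

hidodwzgdlxhidodwzgdlxchidodwzgdlxhidodwzgdlxc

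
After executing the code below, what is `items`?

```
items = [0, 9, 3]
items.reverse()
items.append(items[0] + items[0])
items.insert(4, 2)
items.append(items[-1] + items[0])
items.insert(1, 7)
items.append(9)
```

reverse → [3, 9, 0]
append items[0]+items[0] = 3+3 = 6 → [3, 9, 0, 6]
insert 2 at 4 → [3, 9, 0, 6, 2]
append items[-1]+items[0] = 2+3 = 5 → [3, 9, 0, 6, 2, 5]
insert 7 at 1 → [3, 7, 9, 0, 6, 2, 5]
append 9 → [3, 7, 9, 0, 6, 2, 5, 9]

[3, 7, 9, 0, 6, 2, 5, 9]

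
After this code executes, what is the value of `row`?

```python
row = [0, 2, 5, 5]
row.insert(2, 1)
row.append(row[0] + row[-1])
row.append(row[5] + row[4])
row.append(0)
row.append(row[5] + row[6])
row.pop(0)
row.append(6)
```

insert 1 at 2 → [0, 2, 1, 5, 5]
append row[0]+row[-1] = 0+5 = 5 → [0, 2, 1, 5, 5, 5]
append row[5]+row[4] = 5+5 = 10 → [0, 2, 1, 5, 5, 5, 10]
append 0 → [0, 2, 1, 5, 5, 5, 10, 0]
append row[5]+row[6] = 5+10 = 15 → [0, 2, 1, 5, 5, 5, 10, 0, 15]
pop(0) removes 0 → [2, 1, 5, 5, 5, 10, 0, 15]
append 6 → [2, 1, 5, 5, 5, 10, 0, 15, 6]

[2, 1, 5, 5, 5, 10, 0, 15, 6]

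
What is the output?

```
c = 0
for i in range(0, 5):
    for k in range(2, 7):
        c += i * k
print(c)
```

i=0,k=2: c = 0+0 = 0
i=0,k=3: c = 0+0 = 0
i=0,k=4: c = 0+0 = 0
i=0,k=5: c = 0+0 = 0
i=0,k=6: c = 0+0 = 0
i=1,k=2: c = 0+2 = 2
i=1,k=3: c = 2+3 = 5
i=1,k=4: c = 5+4 = 9
i=1,k=5: c = 9+5 = 14
i=1,k=6: c = 14+6 = 20
i=2,k=2: c = 20+4 = 24
i=2,k=3: c = 24+6 = 30
i=2,k=4: c = 30+8 = 38
i=2,k=5: c = 38+10 = 48
i=2,k=6: c = 48+12 = 60
i=3,k=2: c = 60+6 = 66
i=3,k=3: c = 66+9 = 75
i=3,k=4: c = 75+12 = 87
i=3,k=5: c = 87+15 = 102
i=3,k=6: c = 102+18 = 120
i=4,k=2: c = 120+8 = 128
i=4,k=3: c = 128+12 = 140
i=4,k=4: c = 140+16 = 156
i=4,k=5: c = 156+20 = 176
i=4,k=6: c = 176+24 = 200

200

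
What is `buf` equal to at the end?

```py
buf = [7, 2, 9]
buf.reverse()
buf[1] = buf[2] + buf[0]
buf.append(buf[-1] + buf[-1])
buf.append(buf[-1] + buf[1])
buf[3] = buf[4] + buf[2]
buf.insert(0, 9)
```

[9, 9, 16, 7, 37, 30]

reverse → [9, 2, 7]
buf[1] = buf[2]+buf[0] = 7+9 = 16 → [9, 16, 7]
append buf[-1]+buf[-1] = 7+7 = 14 → [9, 16, 7, 14]
append buf[-1]+buf[1] = 14+16 = 30 → [9, 16, 7, 14, 30]
buf[3] = buf[4]+buf[2] = 30+7 = 37 → [9, 16, 7, 37, 30]
insert 9 at 0 → [9, 9, 16, 7, 37, 30]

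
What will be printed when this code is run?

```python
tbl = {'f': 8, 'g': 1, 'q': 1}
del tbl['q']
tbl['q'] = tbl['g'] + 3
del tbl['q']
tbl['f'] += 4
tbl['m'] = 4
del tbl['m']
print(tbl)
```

del 'q' → {'f': 8, 'g': 1}
tbl['q'] = tbl['g']+3 = 4 → {'f': 8, 'g': 1, 'q': 4}
del 'q' → {'f': 8, 'g': 1}
tbl['f'] = 8+4 = 12 → {'f': 12, 'g': 1}
tbl['m'] = 4 → {'f': 12, 'g': 1, 'm': 4}
del 'm' → {'f': 12, 'g': 1}

{'f': 12, 'g': 1}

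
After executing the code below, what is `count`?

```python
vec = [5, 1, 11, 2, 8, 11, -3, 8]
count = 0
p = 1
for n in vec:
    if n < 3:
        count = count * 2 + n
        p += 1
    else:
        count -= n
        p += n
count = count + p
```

n=5: not <3, count = 0-5 = -5; p=6
n=1: <3, count = (-5)*2+1 = -9; p=7
n=11: not <3, count = (-9)-11 = -20; p=18
n=2: <3, count = (-20)*2+2 = -38; p=19
n=8: not <3, count = (-38)-8 = -46; p=27
n=11: not <3, count = (-46)-11 = -57; p=38
n=-3: <3, count = (-57)*2+(-3) = -117; p=39
n=8: not <3, count = (-117)-8 = -125; p=47
count+p = (-125)+47 = -78

-78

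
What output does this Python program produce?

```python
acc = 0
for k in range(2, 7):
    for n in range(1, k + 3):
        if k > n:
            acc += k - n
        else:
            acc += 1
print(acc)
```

k=2,n=1: 2>1, acc = 0+1 = 1
k=2,n=2: not 2>2, acc = 1+1 = 2
k=2,n=3: not 2>3, acc = 2+1 = 3
k=2,n=4: not 2>4, acc = 3+1 = 4
k=3,n=1: 3>1, acc = 4+2 = 6
k=3,n=2: 3>2, acc = 6+1 = 7
k=3,n=3: not 3>3, acc = 7+1 = 8
k=3,n=4: not 3>4, acc = 8+1 = 9
k=3,n=5: not 3>5, acc = 9+1 = 10
k=4,n=1: 4>1, acc = 10+3 = 13
k=4,n=2: 4>2, acc = 13+2 = 15
k=4,n=3: 4>3, acc = 15+1 = 16
k=4,n=4: not 4>4, acc = 16+1 = 17
k=4,n=5: not 4>5, acc = 17+1 = 18
k=4,n=6: not 4>6, acc = 18+1 = 19
k=5,n=1: 5>1, acc = 19+4 = 23
k=5,n=2: 5>2, acc = 23+3 = 26
k=5,n=3: 5>3, acc = 26+2 = 28
k=5,n=4: 5>4, acc = 28+1 = 29
k=5,n=5: not 5>5, acc = 29+1 = 30
k=5,n=6: not 5>6, acc = 30+1 = 31
k=5,n=7: not 5>7, acc = 31+1 = 32
k=6,n=1: 6>1, acc = 32+5 = 37
k=6,n=2: 6>2, acc = 37+4 = 41
k=6,n=3: 6>3, acc = 41+3 = 44
k=6,n=4: 6>4, acc = 44+2 = 46
k=6,n=5: 6>5, acc = 46+1 = 47
k=6,n=6: not 6>6, acc = 47+1 = 48
k=6,n=7: not 6>7, acc = 48+1 = 49
k=6,n=8: not 6>8, acc = 49+1 = 50

50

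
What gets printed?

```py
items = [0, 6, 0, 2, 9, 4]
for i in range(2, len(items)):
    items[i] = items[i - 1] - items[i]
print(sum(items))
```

2

i=2: items[2] = 6-0 = 6 → [0, 6, 6, 2, 9, 4]
i=3: items[3] = 6-2 = 4 → [0, 6, 6, 4, 9, 4]
i=4: items[4] = 4-9 = -5 → [0, 6, 6, 4, -5, 4]
i=5: items[5] = (-5)-4 = -9 → [0, 6, 6, 4, -5, -9]
sum = 2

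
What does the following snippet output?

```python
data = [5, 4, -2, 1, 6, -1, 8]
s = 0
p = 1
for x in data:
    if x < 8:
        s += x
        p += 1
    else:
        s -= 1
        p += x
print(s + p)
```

27

x=5: <8, s = 0+5 = 5; p=2
x=4: <8, s = 5+4 = 9; p=3
x=-2: <8, s = 9+(-2) = 7; p=4
x=1: <8, s = 7+1 = 8; p=5
x=6: <8, s = 8+6 = 14; p=6
x=-1: <8, s = 14+(-1) = 13; p=7
x=8: not <8, s = 13-1 = 12; p=15
s+p = 12+15 = 27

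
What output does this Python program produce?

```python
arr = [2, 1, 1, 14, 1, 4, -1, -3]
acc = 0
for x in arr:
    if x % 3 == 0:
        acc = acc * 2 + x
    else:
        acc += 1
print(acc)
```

x=2: not %3==0, acc = 0+1 = 1
x=1: not %3==0, acc = 1+1 = 2
x=1: not %3==0, acc = 2+1 = 3
x=14: not %3==0, acc = 3+1 = 4
x=1: not %3==0, acc = 4+1 = 5
x=4: not %3==0, acc = 5+1 = 6
x=-1: not %3==0, acc = 6+1 = 7
x=-3: %3==0, acc = 7*2+(-3) = 11

11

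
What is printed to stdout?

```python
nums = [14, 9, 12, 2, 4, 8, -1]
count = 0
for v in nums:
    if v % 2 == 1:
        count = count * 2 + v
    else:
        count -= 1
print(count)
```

v=14: not odd, count = 0-1 = -1
v=9: odd, count = (-1)*2+9 = 7
v=12: not odd, count = 7-1 = 6
v=2: not odd, count = 6-1 = 5
v=4: not odd, count = 5-1 = 4
v=8: not odd, count = 4-1 = 3
v=-1: odd, count = 3*2+(-1) = 5

5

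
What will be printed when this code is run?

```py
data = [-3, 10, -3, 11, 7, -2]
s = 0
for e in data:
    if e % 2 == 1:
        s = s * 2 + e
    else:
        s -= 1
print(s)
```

e=-3: odd, s = 0*2+(-3) = -3
e=10: not odd, s = (-3)-1 = -4
e=-3: odd, s = (-4)*2+(-3) = -11
e=11: odd, s = (-11)*2+11 = -11
e=7: odd, s = (-11)*2+7 = -15
e=-2: not odd, s = (-15)-1 = -16

-16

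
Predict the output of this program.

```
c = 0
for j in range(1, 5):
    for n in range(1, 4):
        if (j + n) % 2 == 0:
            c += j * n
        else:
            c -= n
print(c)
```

16

j=1,n=1: even sum, c = 0+1 = 1
j=1,n=2: odd sum, c = 1-2 = -1
j=1,n=3: even sum, c = (-1)+3 = 2
j=2,n=1: odd sum, c = 2-1 = 1
j=2,n=2: even sum, c = 1+4 = 5
j=2,n=3: odd sum, c = 5-3 = 2
j=3,n=1: even sum, c = 2+3 = 5
j=3,n=2: odd sum, c = 5-2 = 3
j=3,n=3: even sum, c = 3+9 = 12
j=4,n=1: odd sum, c = 12-1 = 11
j=4,n=2: even sum, c = 11+8 = 19
j=4,n=3: odd sum, c = 19-3 = 16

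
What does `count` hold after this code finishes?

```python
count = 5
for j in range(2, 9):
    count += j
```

j=2: count = 5+2 = 7
j=3: count = 7+3 = 10
j=4: count = 10+4 = 14
j=5: count = 14+5 = 19
j=6: count = 19+6 = 25
j=7: count = 25+7 = 32
j=8: count = 32+8 = 40

40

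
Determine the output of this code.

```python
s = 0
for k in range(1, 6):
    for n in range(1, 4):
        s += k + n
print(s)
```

75

k=1,n=1: s = 0+2 = 2
k=1,n=2: s = 2+3 = 5
k=1,n=3: s = 5+4 = 9
k=2,n=1: s = 9+3 = 12
k=2,n=2: s = 12+4 = 16
k=2,n=3: s = 16+5 = 21
k=3,n=1: s = 21+4 = 25
k=3,n=2: s = 25+5 = 30
k=3,n=3: s = 30+6 = 36
k=4,n=1: s = 36+5 = 41
k=4,n=2: s = 41+6 = 47
k=4,n=3: s = 47+7 = 54
k=5,n=1: s = 54+6 = 60
k=5,n=2: s = 60+7 = 67
k=5,n=3: s = 67+8 = 75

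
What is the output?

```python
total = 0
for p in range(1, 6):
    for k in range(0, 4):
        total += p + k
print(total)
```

90

p=1,k=0: total = 0+1 = 1
p=1,k=1: total = 1+2 = 3
p=1,k=2: total = 3+3 = 6
p=1,k=3: total = 6+4 = 10
p=2,k=0: total = 10+2 = 12
p=2,k=1: total = 12+3 = 15
p=2,k=2: total = 15+4 = 19
p=2,k=3: total = 19+5 = 24
p=3,k=0: total = 24+3 = 27
p=3,k=1: total = 27+4 = 31
p=3,k=2: total = 31+5 = 36
p=3,k=3: total = 36+6 = 42
p=4,k=0: total = 42+4 = 46
p=4,k=1: total = 46+5 = 51
p=4,k=2: total = 51+6 = 57
p=4,k=3: total = 57+7 = 64
p=5,k=0: total = 64+5 = 69
p=5,k=1: total = 69+6 = 75
p=5,k=2: total = 75+7 = 82
p=5,k=3: total = 82+8 = 90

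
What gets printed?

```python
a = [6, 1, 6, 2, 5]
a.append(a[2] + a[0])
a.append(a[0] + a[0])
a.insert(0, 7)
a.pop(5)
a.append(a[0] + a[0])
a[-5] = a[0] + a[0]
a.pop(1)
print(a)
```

[7, 1, 14, 2, 12, 12, 14]

append a[2]+a[0] = 6+6 = 12 → [6, 1, 6, 2, 5, 12]
append a[0]+a[0] = 6+6 = 12 → [6, 1, 6, 2, 5, 12, 12]
insert 7 at 0 → [7, 6, 1, 6, 2, 5, 12, 12]
pop(5) removes 5 → [7, 6, 1, 6, 2, 12, 12]
append a[0]+a[0] = 7+7 = 14 → [7, 6, 1, 6, 2, 12, 12, 14]
a[-5] = a[0]+a[0] = 7+7 = 14 → [7, 6, 1, 14, 2, 12, 12, 14]
pop(1) removes 6 → [7, 1, 14, 2, 12, 12, 14]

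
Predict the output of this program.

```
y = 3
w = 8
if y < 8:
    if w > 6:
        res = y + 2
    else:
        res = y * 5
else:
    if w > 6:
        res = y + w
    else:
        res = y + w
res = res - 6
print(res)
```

-1

y=3, w=8
y < 8 is True; w > 6 is True
→ res = y + 2 = 5
res = 5-6 = -1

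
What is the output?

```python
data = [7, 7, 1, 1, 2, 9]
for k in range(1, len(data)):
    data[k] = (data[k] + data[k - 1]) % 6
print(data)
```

[7, 2, 3, 4, 0, 3]

k=1: data[1] = (7+7)%6 = 2 → [7, 2, 1, 1, 2, 9]
k=2: data[2] = (1+2)%6 = 3 → [7, 2, 3, 1, 2, 9]
k=3: data[3] = (1+3)%6 = 4 → [7, 2, 3, 4, 2, 9]
k=4: data[4] = (2+4)%6 = 0 → [7, 2, 3, 4, 0, 9]
k=5: data[5] = (9+0)%6 = 3 → [7, 2, 3, 4, 0, 3]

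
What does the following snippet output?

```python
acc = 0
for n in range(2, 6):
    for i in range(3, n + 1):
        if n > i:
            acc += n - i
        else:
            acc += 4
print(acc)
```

n=3,i=3: not 3>3, acc = 0+4 = 4
n=4,i=3: 4>3, acc = 4+1 = 5
n=4,i=4: not 4>4, acc = 5+4 = 9
n=5,i=3: 5>3, acc = 9+2 = 11
n=5,i=4: 5>4, acc = 11+1 = 12
n=5,i=5: not 5>5, acc = 12+4 = 16

16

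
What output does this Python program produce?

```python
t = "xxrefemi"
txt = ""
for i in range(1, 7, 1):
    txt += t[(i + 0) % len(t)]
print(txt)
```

xrefem

i=1: add t[1]='x' → 'x'
i=2: add t[2]='r' → 'xr'
i=3: add t[3]='e' → 'xre'
i=4: add t[4]='f' → 'xref'
i=5: add t[5]='e' → 'xrefe'
i=6: add t[6]='m' → 'xrefem'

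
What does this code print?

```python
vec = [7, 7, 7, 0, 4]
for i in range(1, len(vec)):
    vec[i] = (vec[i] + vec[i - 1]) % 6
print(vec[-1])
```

1

i=1: vec[1] = (7+7)%6 = 2 → [7, 2, 7, 0, 4]
i=2: vec[2] = (7+2)%6 = 3 → [7, 2, 3, 0, 4]
i=3: vec[3] = (0+3)%6 = 3 → [7, 2, 3, 3, 4]
i=4: vec[4] = (4+3)%6 = 1 → [7, 2, 3, 3, 1]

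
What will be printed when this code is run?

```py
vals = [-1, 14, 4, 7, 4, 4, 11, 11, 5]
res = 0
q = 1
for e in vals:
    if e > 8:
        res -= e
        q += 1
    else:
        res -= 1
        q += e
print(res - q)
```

e=-1: not >8, res = 0-1 = -1; q=0
e=14: >8, res = (-1)-14 = -15; q=1
e=4: not >8, res = (-15)-1 = -16; q=5
e=7: not >8, res = (-16)-1 = -17; q=12
e=4: not >8, res = (-17)-1 = -18; q=16
e=4: not >8, res = (-18)-1 = -19; q=20
e=11: >8, res = (-19)-11 = -30; q=21
e=11: >8, res = (-30)-11 = -41; q=22
e=5: not >8, res = (-41)-1 = -42; q=27
res-q = (-42)-27 = -69

-69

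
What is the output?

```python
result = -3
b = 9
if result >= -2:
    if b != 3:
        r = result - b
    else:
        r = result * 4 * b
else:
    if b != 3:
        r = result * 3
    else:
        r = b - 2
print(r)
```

-9

result=-3, b=9
result >= -2 is False; b != 3 is True
→ r = result * 3 = -9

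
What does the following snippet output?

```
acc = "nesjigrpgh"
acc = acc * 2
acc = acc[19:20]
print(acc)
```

repeat ×2 → 'nesjigrpghnesjigrpgh'
slice [19:20] → 'h'

h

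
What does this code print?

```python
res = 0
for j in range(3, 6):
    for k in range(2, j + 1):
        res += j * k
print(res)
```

j=3,k=2: res = 0+6 = 6
j=3,k=3: res = 6+9 = 15
j=4,k=2: res = 15+8 = 23
j=4,k=3: res = 23+12 = 35
j=4,k=4: res = 35+16 = 51
j=5,k=2: res = 51+10 = 61
j=5,k=3: res = 61+15 = 76
j=5,k=4: res = 76+20 = 96
j=5,k=5: res = 96+25 = 121

121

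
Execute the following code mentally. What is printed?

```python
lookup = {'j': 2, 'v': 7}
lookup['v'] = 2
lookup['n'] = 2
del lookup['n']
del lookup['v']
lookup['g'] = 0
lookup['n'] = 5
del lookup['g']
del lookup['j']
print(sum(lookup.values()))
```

lookup['v'] = 2 → {'j': 2, 'v': 2}
lookup['n'] = 2 → {'j': 2, 'v': 2, 'n': 2}
del 'n' → {'j': 2, 'v': 2}
del 'v' → {'j': 2}
lookup['g'] = 0 → {'j': 2, 'g': 0}
lookup['n'] = 5 → {'j': 2, 'g': 0, 'n': 5}
del 'g' → {'j': 2, 'n': 5}
del 'j' → {'n': 5}
sum of values = 5

5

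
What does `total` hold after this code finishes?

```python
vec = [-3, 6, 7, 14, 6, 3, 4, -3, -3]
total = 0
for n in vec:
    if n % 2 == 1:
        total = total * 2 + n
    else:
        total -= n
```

-261

n=-3: odd, total = 0*2+(-3) = -3
n=6: not odd, total = (-3)-6 = -9
n=7: odd, total = (-9)*2+7 = -11
n=14: not odd, total = (-11)-14 = -25
n=6: not odd, total = (-25)-6 = -31
n=3: odd, total = (-31)*2+3 = -59
n=4: not odd, total = (-59)-4 = -63
n=-3: odd, total = (-63)*2+(-3) = -129
n=-3: odd, total = (-129)*2+(-3) = -261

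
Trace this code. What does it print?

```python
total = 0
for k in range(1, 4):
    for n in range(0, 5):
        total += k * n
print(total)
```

k=1,n=0: total = 0+0 = 0
k=1,n=1: total = 0+1 = 1
k=1,n=2: total = 1+2 = 3
k=1,n=3: total = 3+3 = 6
k=1,n=4: total = 6+4 = 10
k=2,n=0: total = 10+0 = 10
k=2,n=1: total = 10+2 = 12
k=2,n=2: total = 12+4 = 16
k=2,n=3: total = 16+6 = 22
k=2,n=4: total = 22+8 = 30
k=3,n=0: total = 30+0 = 30
k=3,n=1: total = 30+3 = 33
k=3,n=2: total = 33+6 = 39
k=3,n=3: total = 39+9 = 48
k=3,n=4: total = 48+12 = 60

60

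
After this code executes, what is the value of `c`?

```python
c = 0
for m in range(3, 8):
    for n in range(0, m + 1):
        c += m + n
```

240

m=3,n=0: c = 0+3 = 3
m=3,n=1: c = 3+4 = 7
m=3,n=2: c = 7+5 = 12
m=3,n=3: c = 12+6 = 18
m=4,n=0: c = 18+4 = 22
m=4,n=1: c = 22+5 = 27
m=4,n=2: c = 27+6 = 33
m=4,n=3: c = 33+7 = 40
m=4,n=4: c = 40+8 = 48
m=5,n=0: c = 48+5 = 53
m=5,n=1: c = 53+6 = 59
m=5,n=2: c = 59+7 = 66
m=5,n=3: c = 66+8 = 74
m=5,n=4: c = 74+9 = 83
m=5,n=5: c = 83+10 = 93
m=6,n=0: c = 93+6 = 99
m=6,n=1: c = 99+7 = 106
m=6,n=2: c = 106+8 = 114
m=6,n=3: c = 114+9 = 123
m=6,n=4: c = 123+10 = 133
m=6,n=5: c = 133+11 = 144
m=6,n=6: c = 144+12 = 156
m=7,n=0: c = 156+7 = 163
m=7,n=1: c = 163+8 = 171
m=7,n=2: c = 171+9 = 180
m=7,n=3: c = 180+10 = 190
m=7,n=4: c = 190+11 = 201
m=7,n=5: c = 201+12 = 213
m=7,n=6: c = 213+13 = 226
m=7,n=7: c = 226+14 = 240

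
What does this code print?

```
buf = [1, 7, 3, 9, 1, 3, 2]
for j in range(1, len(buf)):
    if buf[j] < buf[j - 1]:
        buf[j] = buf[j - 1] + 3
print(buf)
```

[1, 7, 10, 13, 16, 19, 22]

j=1: 7>=1, unchanged → [1, 7, 3, 9, 1, 3, 2]
j=2: 3<7, buf[2] = 7+3 = 10 → [1, 7, 10, 9, 1, 3, 2]
j=3: 9<10, buf[3] = 10+3 = 13 → [1, 7, 10, 13, 1, 3, 2]
j=4: 1<13, buf[4] = 13+3 = 16 → [1, 7, 10, 13, 16, 3, 2]
j=5: 3<16, buf[5] = 16+3 = 19 → [1, 7, 10, 13, 16, 19, 2]
j=6: 2<19, buf[6] = 19+3 = 22 → [1, 7, 10, 13, 16, 19, 22]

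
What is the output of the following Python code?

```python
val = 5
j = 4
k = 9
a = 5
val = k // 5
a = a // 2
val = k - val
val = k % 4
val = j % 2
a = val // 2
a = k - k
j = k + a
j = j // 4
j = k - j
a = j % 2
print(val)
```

0

val = 9//5 = 1
a = 5//2 = 2
val = 9-1 = 8
val = 9%4 = 1
val = 4%2 = 0
a = 0//2 = 0
a = 9-9 = 0
j = 9+0 = 9
j = 9//4 = 2
j = 9-2 = 7
a = 7%2 = 1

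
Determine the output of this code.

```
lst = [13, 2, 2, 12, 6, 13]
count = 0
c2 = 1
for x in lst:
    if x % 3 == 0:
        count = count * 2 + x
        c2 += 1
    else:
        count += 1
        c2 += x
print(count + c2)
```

76

x=13: not %3==0, count = 0+1 = 1; c2=14
x=2: not %3==0, count = 1+1 = 2; c2=16
x=2: not %3==0, count = 2+1 = 3; c2=18
x=12: %3==0, count = 3*2+12 = 18; c2=19
x=6: %3==0, count = 18*2+6 = 42; c2=20
x=13: not %3==0, count = 42+1 = 43; c2=33
count+c2 = 43+33 = 76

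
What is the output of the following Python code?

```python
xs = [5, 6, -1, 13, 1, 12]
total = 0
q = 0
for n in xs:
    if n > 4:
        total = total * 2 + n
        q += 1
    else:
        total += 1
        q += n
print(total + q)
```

112

n=5: >4, total = 0*2+5 = 5; q=1
n=6: >4, total = 5*2+6 = 16; q=2
n=-1: not >4, total = 16+1 = 17; q=1
n=13: >4, total = 17*2+13 = 47; q=2
n=1: not >4, total = 47+1 = 48; q=3
n=12: >4, total = 48*2+12 = 108; q=4
total+q = 108+4 = 112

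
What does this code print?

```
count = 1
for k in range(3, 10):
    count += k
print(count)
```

k=3: count = 1+3 = 4
k=4: count = 4+4 = 8
k=5: count = 8+5 = 13
k=6: count = 13+6 = 19
k=7: count = 19+7 = 26
k=8: count = 26+8 = 34
k=9: count = 34+9 = 43

43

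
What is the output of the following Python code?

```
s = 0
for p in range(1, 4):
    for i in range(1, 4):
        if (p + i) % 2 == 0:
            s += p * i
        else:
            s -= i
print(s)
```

12

p=1,i=1: even sum, s = 0+1 = 1
p=1,i=2: odd sum, s = 1-2 = -1
p=1,i=3: even sum, s = (-1)+3 = 2
p=2,i=1: odd sum, s = 2-1 = 1
p=2,i=2: even sum, s = 1+4 = 5
p=2,i=3: odd sum, s = 5-3 = 2
p=3,i=1: even sum, s = 2+3 = 5
p=3,i=2: odd sum, s = 5-2 = 3
p=3,i=3: even sum, s = 3+9 = 12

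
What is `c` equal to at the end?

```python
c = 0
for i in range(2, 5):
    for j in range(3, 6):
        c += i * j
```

108

i=2,j=3: c = 0+6 = 6
i=2,j=4: c = 6+8 = 14
i=2,j=5: c = 14+10 = 24
i=3,j=3: c = 24+9 = 33
i=3,j=4: c = 33+12 = 45
i=3,j=5: c = 45+15 = 60
i=4,j=3: c = 60+12 = 72
i=4,j=4: c = 72+16 = 88
i=4,j=5: c = 88+20 = 108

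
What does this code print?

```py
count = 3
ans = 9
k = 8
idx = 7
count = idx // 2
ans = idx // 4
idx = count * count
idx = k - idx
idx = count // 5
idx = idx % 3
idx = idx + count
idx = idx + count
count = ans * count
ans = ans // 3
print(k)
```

8

count = 7//2 = 3
ans = 7//4 = 1
idx = 3*3 = 9
idx = 8-9 = -1
idx = 3//5 = 0
idx = 0%3 = 0
idx = 0+3 = 3
idx = 3+3 = 6
count = 1*3 = 3
ans = 1//3 = 0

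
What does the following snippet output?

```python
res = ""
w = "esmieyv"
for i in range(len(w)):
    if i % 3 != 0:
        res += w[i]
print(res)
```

i=0: skip
i=1: add 's' → 's'
i=2: add 'm' → 'sm'
i=3: skip
i=4: add 'e' → 'sme'
i=5: add 'y' → 'smey'
i=6: skip

smey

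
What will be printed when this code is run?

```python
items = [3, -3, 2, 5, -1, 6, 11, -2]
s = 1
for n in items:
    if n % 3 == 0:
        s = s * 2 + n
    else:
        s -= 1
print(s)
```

12

n=3: %3==0, s = 1*2+3 = 5
n=-3: %3==0, s = 5*2+(-3) = 7
n=2: not %3==0, s = 7-1 = 6
n=5: not %3==0, s = 6-1 = 5
n=-1: not %3==0, s = 5-1 = 4
n=6: %3==0, s = 4*2+6 = 14
n=11: not %3==0, s = 14-1 = 13
n=-2: not %3==0, s = 13-1 = 12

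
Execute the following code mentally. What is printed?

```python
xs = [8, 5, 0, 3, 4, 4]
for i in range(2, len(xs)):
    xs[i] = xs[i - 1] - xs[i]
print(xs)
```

i=2: xs[2] = 5-0 = 5 → [8, 5, 5, 3, 4, 4]
i=3: xs[3] = 5-3 = 2 → [8, 5, 5, 2, 4, 4]
i=4: xs[4] = 2-4 = -2 → [8, 5, 5, 2, -2, 4]
i=5: xs[5] = (-2)-4 = -6 → [8, 5, 5, 2, -2, -6]

[8, 5, 5, 2, -2, -6]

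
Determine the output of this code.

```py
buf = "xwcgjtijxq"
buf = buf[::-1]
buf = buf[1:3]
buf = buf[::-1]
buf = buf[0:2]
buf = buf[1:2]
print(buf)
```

reverse → 'qxjitjgcwx'
slice [1:3] → 'xj'
reverse → 'jx'
slice [0:2] → 'jx'
slice [1:2] → 'x'

x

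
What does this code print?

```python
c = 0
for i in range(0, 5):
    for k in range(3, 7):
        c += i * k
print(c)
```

180

i=0,k=3: c = 0+0 = 0
i=0,k=4: c = 0+0 = 0
i=0,k=5: c = 0+0 = 0
i=0,k=6: c = 0+0 = 0
i=1,k=3: c = 0+3 = 3
i=1,k=4: c = 3+4 = 7
i=1,k=5: c = 7+5 = 12
i=1,k=6: c = 12+6 = 18
i=2,k=3: c = 18+6 = 24
i=2,k=4: c = 24+8 = 32
i=2,k=5: c = 32+10 = 42
i=2,k=6: c = 42+12 = 54
i=3,k=3: c = 54+9 = 63
i=3,k=4: c = 63+12 = 75
i=3,k=5: c = 75+15 = 90
i=3,k=6: c = 90+18 = 108
i=4,k=3: c = 108+12 = 120
i=4,k=4: c = 120+16 = 136
i=4,k=5: c = 136+20 = 156
i=4,k=6: c = 156+24 = 180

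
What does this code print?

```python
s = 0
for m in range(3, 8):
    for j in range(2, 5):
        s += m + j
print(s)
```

m=3,j=2: s = 0+5 = 5
m=3,j=3: s = 5+6 = 11
m=3,j=4: s = 11+7 = 18
m=4,j=2: s = 18+6 = 24
m=4,j=3: s = 24+7 = 31
m=4,j=4: s = 31+8 = 39
m=5,j=2: s = 39+7 = 46
m=5,j=3: s = 46+8 = 54
m=5,j=4: s = 54+9 = 63
m=6,j=2: s = 63+8 = 71
m=6,j=3: s = 71+9 = 80
m=6,j=4: s = 80+10 = 90
m=7,j=2: s = 90+9 = 99
m=7,j=3: s = 99+10 = 109
m=7,j=4: s = 109+11 = 120

120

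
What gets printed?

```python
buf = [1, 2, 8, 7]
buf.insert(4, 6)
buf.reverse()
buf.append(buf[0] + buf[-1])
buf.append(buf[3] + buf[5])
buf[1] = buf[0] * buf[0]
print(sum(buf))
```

insert 6 at 4 → [1, 2, 8, 7, 6]
reverse → [6, 7, 8, 2, 1]
append buf[0]+buf[-1] = 6+1 = 7 → [6, 7, 8, 2, 1, 7]
append buf[3]+buf[5] = 2+7 = 9 → [6, 7, 8, 2, 1, 7, 9]
buf[1] = buf[0]*buf[0] = 6*6 = 36 → [6, 36, 8, 2, 1, 7, 9]
sum = 69

69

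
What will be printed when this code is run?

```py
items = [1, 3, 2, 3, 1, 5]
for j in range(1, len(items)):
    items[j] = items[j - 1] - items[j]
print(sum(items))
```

j=1: items[1] = 1-3 = -2 → [1, -2, 2, 3, 1, 5]
j=2: items[2] = (-2)-2 = -4 → [1, -2, -4, 3, 1, 5]
j=3: items[3] = (-4)-3 = -7 → [1, -2, -4, -7, 1, 5]
j=4: items[4] = (-7)-1 = -8 → [1, -2, -4, -7, -8, 5]
j=5: items[5] = (-8)-5 = -13 → [1, -2, -4, -7, -8, -13]
sum = -33

-33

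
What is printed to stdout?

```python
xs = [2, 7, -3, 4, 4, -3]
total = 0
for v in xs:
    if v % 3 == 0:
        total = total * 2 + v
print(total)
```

v=2: not %3==0
v=7: not %3==0
v=-3: %3==0, total = 0*2+(-3) = -3
v=4: not %3==0
v=4: not %3==0
v=-3: %3==0, total = (-3)*2+(-3) = -9

-9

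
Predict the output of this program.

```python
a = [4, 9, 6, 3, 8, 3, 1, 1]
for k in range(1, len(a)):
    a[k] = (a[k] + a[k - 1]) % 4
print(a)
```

k=1: a[1] = (9+4)%4 = 1 → [4, 1, 6, 3, 8, 3, 1, 1]
k=2: a[2] = (6+1)%4 = 3 → [4, 1, 3, 3, 8, 3, 1, 1]
k=3: a[3] = (3+3)%4 = 2 → [4, 1, 3, 2, 8, 3, 1, 1]
k=4: a[4] = (8+2)%4 = 2 → [4, 1, 3, 2, 2, 3, 1, 1]
k=5: a[5] = (3+2)%4 = 1 → [4, 1, 3, 2, 2, 1, 1, 1]
k=6: a[6] = (1+1)%4 = 2 → [4, 1, 3, 2, 2, 1, 2, 1]
k=7: a[7] = (1+2)%4 = 3 → [4, 1, 3, 2, 2, 1, 2, 3]

[4, 1, 3, 2, 2, 1, 2, 3]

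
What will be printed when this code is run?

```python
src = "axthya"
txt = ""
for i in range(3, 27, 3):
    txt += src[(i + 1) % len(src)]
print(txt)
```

yxyxyxyx

i=3: add src[4]='y' → 'y'
i=6: add src[1]='x' → 'yx'
i=9: add src[4]='y' → 'yxy'
i=12: add src[1]='x' → 'yxyx'
i=15: add src[4]='y' → 'yxyxy'
i=18: add src[1]='x' → 'yxyxyx'
i=21: add src[4]='y' → 'yxyxyxy'
i=24: add src[1]='x' → 'yxyxyxyx'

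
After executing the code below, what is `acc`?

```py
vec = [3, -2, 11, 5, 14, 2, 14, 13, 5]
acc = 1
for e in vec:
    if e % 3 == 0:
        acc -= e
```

e=3: %3==0, acc = 1-3 = -2
e=-2: not %3==0
e=11: not %3==0
e=5: not %3==0
e=14: not %3==0
e=2: not %3==0
e=14: not %3==0
e=13: not %3==0
e=5: not %3==0

-2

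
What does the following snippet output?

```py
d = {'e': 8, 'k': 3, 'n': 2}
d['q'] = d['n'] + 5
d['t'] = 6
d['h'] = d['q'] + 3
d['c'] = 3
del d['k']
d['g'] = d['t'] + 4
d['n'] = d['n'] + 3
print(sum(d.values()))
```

49

d['q'] = d['n']+5 = 7 → {'e': 8, 'k': 3, 'n': 2, 'q': 7}
d['t'] = 6 → {'e': 8, 'k': 3, 'n': 2, 'q': 7, 't': 6}
d['h'] = d['q']+3 = 10 → {'e': 8, 'k': 3, 'n': 2, 'q': 7, 't': 6, 'h': 10}
d['c'] = 3 → {'e': 8, 'k': 3, 'n': 2, 'q': 7, 't': 6, 'h': 10, 'c': 3}
del 'k' → {'e': 8, 'n': 2, 'q': 7, 't': 6, 'h': 10, 'c': 3}
d['g'] = d['t']+4 = 10 → {'e': 8, 'n': 2, 'q': 7, 't': 6, 'h': 10, 'c': 3, 'g': 10}
d['n'] = d['n']+3 = 5 → {'e': 8, 'n': 5, 'q': 7, 't': 6, 'h': 10, 'c': 3, 'g': 10}
sum of values = 49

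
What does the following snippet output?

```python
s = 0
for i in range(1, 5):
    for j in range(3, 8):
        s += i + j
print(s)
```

150

i=1,j=3: s = 0+4 = 4
i=1,j=4: s = 4+5 = 9
i=1,j=5: s = 9+6 = 15
i=1,j=6: s = 15+7 = 22
i=1,j=7: s = 22+8 = 30
i=2,j=3: s = 30+5 = 35
i=2,j=4: s = 35+6 = 41
i=2,j=5: s = 41+7 = 48
i=2,j=6: s = 48+8 = 56
i=2,j=7: s = 56+9 = 65
i=3,j=3: s = 65+6 = 71
i=3,j=4: s = 71+7 = 78
i=3,j=5: s = 78+8 = 86
i=3,j=6: s = 86+9 = 95
i=3,j=7: s = 95+10 = 105
i=4,j=3: s = 105+7 = 112
i=4,j=4: s = 112+8 = 120
i=4,j=5: s = 120+9 = 129
i=4,j=6: s = 129+10 = 139
i=4,j=7: s = 139+11 = 150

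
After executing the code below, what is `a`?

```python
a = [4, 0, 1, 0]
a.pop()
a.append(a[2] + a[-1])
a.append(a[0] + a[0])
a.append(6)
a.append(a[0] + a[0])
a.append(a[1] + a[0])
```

[4, 0, 1, 2, 8, 6, 8, 4]

pop() removes 0 → [4, 0, 1]
append a[2]+a[-1] = 1+1 = 2 → [4, 0, 1, 2]
append a[0]+a[0] = 4+4 = 8 → [4, 0, 1, 2, 8]
append 6 → [4, 0, 1, 2, 8, 6]
append a[0]+a[0] = 4+4 = 8 → [4, 0, 1, 2, 8, 6, 8]
append a[1]+a[0] = 0+4 = 4 → [4, 0, 1, 2, 8, 6, 8, 4]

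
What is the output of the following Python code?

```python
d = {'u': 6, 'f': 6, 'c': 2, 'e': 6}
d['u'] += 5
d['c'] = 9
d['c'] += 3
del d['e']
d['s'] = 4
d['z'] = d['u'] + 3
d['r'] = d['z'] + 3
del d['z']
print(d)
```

d['u'] = 6+5 = 11 → {'u': 11, 'f': 6, 'c': 2, 'e': 6}
d['c'] = 9 → {'u': 11, 'f': 6, 'c': 9, 'e': 6}
d['c'] = 9+3 = 12 → {'u': 11, 'f': 6, 'c': 12, 'e': 6}
del 'e' → {'u': 11, 'f': 6, 'c': 12}
d['s'] = 4 → {'u': 11, 'f': 6, 'c': 12, 's': 4}
d['z'] = d['u']+3 = 14 → {'u': 11, 'f': 6, 'c': 12, 's': 4, 'z': 14}
d['r'] = d['z']+3 = 17 → {'u': 11, 'f': 6, 'c': 12, 's': 4, 'z': 14, 'r': 17}
del 'z' → {'u': 11, 'f': 6, 'c': 12, 's': 4, 'r': 17}

{'u': 11, 'f': 6, 'c': 12, 's': 4, 'r': 17}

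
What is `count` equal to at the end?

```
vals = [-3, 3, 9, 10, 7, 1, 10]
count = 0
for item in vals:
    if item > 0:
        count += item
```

item=-3: not >0
item=3: >0, count = 0+3 = 3
item=9: >0, count = 3+9 = 12
item=10: >0, count = 12+10 = 22
item=7: >0, count = 22+7 = 29
item=1: >0, count = 29+1 = 30
item=10: >0, count = 30+10 = 40

40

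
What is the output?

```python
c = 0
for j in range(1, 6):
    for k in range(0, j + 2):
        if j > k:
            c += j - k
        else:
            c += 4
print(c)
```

j=1,k=0: 1>0, c = 0+1 = 1
j=1,k=1: not 1>1, c = 1+4 = 5
j=1,k=2: not 1>2, c = 5+4 = 9
j=2,k=0: 2>0, c = 9+2 = 11
j=2,k=1: 2>1, c = 11+1 = 12
j=2,k=2: not 2>2, c = 12+4 = 16
j=2,k=3: not 2>3, c = 16+4 = 20
j=3,k=0: 3>0, c = 20+3 = 23
j=3,k=1: 3>1, c = 23+2 = 25
j=3,k=2: 3>2, c = 25+1 = 26
j=3,k=3: not 3>3, c = 26+4 = 30
j=3,k=4: not 3>4, c = 30+4 = 34
j=4,k=0: 4>0, c = 34+4 = 38
j=4,k=1: 4>1, c = 38+3 = 41
j=4,k=2: 4>2, c = 41+2 = 43
j=4,k=3: 4>3, c = 43+1 = 44
j=4,k=4: not 4>4, c = 44+4 = 48
j=4,k=5: not 4>5, c = 48+4 = 52
j=5,k=0: 5>0, c = 52+5 = 57
j=5,k=1: 5>1, c = 57+4 = 61
j=5,k=2: 5>2, c = 61+3 = 64
j=5,k=3: 5>3, c = 64+2 = 66
j=5,k=4: 5>4, c = 66+1 = 67
j=5,k=5: not 5>5, c = 67+4 = 71
j=5,k=6: not 5>6, c = 71+4 = 75

75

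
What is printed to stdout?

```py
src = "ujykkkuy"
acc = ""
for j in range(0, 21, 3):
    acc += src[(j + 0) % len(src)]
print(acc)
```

j=0: add src[0]='u' → 'u'
j=3: add src[3]='k' → 'uk'
j=6: add src[6]='u' → 'uku'
j=9: add src[1]='j' → 'ukuj'
j=12: add src[4]='k' → 'ukujk'
j=15: add src[7]='y' → 'ukujky'
j=18: add src[2]='y' → 'ukujkyy'

ukujkyy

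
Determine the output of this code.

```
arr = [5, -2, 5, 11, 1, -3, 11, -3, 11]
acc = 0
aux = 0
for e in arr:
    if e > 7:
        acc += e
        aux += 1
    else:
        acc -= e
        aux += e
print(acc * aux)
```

e=5: not >7, acc = 0-5 = -5; aux=5
e=-2: not >7, acc = (-5)-(-2) = -3; aux=3
e=5: not >7, acc = (-3)-5 = -8; aux=8
e=11: >7, acc = (-8)+11 = 3; aux=9
e=1: not >7, acc = 3-1 = 2; aux=10
e=-3: not >7, acc = 2-(-3) = 5; aux=7
e=11: >7, acc = 5+11 = 16; aux=8
e=-3: not >7, acc = 16-(-3) = 19; aux=5
e=11: >7, acc = 19+11 = 30; aux=6
acc*aux = 30*6 = 180

180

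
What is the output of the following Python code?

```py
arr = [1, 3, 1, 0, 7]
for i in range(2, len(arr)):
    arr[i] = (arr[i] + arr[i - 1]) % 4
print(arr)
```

i=2: arr[2] = (1+3)%4 = 0 → [1, 3, 0, 0, 7]
i=3: arr[3] = (0+0)%4 = 0 → [1, 3, 0, 0, 7]
i=4: arr[4] = (7+0)%4 = 3 → [1, 3, 0, 0, 3]

[1, 3, 0, 0, 3]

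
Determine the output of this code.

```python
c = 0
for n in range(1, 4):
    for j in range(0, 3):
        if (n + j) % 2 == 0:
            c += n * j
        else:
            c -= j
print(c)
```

3

n=1,j=0: odd sum, c = 0-0 = 0
n=1,j=1: even sum, c = 0+1 = 1
n=1,j=2: odd sum, c = 1-2 = -1
n=2,j=0: even sum, c = (-1)+0 = -1
n=2,j=1: odd sum, c = (-1)-1 = -2
n=2,j=2: even sum, c = (-2)+4 = 2
n=3,j=0: odd sum, c = 2-0 = 2
n=3,j=1: even sum, c = 2+3 = 5
n=3,j=2: odd sum, c = 5-2 = 3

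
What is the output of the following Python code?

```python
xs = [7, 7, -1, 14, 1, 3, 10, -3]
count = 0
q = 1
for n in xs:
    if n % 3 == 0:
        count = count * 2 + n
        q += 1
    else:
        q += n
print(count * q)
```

n=7: not %3==0; q=8
n=7: not %3==0; q=15
n=-1: not %3==0; q=14
n=14: not %3==0; q=28
n=1: not %3==0; q=29
n=3: %3==0, count = 0*2+3 = 3; q=30
n=10: not %3==0; q=40
n=-3: %3==0, count = 3*2+(-3) = 3; q=41
count*q = 3*41 = 123

123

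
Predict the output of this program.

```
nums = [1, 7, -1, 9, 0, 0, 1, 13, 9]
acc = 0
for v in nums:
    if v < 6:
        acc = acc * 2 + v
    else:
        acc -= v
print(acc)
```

v=1: <6, acc = 0*2+1 = 1
v=7: not <6, acc = 1-7 = -6
v=-1: <6, acc = (-6)*2+(-1) = -13
v=9: not <6, acc = (-13)-9 = -22
v=0: <6, acc = (-22)*2+0 = -44
v=0: <6, acc = (-44)*2+0 = -88
v=1: <6, acc = (-88)*2+1 = -175
v=13: not <6, acc = (-175)-13 = -188
v=9: not <6, acc = (-188)-9 = -197

-197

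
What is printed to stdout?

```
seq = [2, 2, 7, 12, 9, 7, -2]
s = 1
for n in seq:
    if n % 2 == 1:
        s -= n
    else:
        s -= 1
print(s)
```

n=2: not odd, s = 1-1 = 0
n=2: not odd, s = 0-1 = -1
n=7: odd, s = (-1)-7 = -8
n=12: not odd, s = (-8)-1 = -9
n=9: odd, s = (-9)-9 = -18
n=7: odd, s = (-18)-7 = -25
n=-2: not odd, s = (-25)-1 = -26

-26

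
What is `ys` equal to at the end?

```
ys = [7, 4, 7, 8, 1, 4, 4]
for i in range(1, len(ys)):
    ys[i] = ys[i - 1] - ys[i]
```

i=1: ys[1] = 7-4 = 3 → [7, 3, 7, 8, 1, 4, 4]
i=2: ys[2] = 3-7 = -4 → [7, 3, -4, 8, 1, 4, 4]
i=3: ys[3] = (-4)-8 = -12 → [7, 3, -4, -12, 1, 4, 4]
i=4: ys[4] = (-12)-1 = -13 → [7, 3, -4, -12, -13, 4, 4]
i=5: ys[5] = (-13)-4 = -17 → [7, 3, -4, -12, -13, -17, 4]
i=6: ys[6] = (-17)-4 = -21 → [7, 3, -4, -12, -13, -17, -21]

[7, 3, -4, -12, -13, -17, -21]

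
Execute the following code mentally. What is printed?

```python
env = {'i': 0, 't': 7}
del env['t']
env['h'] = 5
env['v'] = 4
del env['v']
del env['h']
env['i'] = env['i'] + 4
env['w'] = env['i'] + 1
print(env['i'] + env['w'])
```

9

del 't' → {'i': 0}
env['h'] = 5 → {'i': 0, 'h': 5}
env['v'] = 4 → {'i': 0, 'h': 5, 'v': 4}
del 'v' → {'i': 0, 'h': 5}
del 'h' → {'i': 0}
env['i'] = env['i']+4 = 4 → {'i': 4}
env['w'] = env['i']+1 = 5 → {'i': 4, 'w': 5}
env['i']+env['w'] = 4+5 = 9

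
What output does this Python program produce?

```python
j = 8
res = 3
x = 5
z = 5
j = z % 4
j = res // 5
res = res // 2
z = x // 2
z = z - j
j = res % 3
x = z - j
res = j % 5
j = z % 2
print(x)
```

1

j = 5%4 = 1
j = 3//5 = 0
res = 3//2 = 1
z = 5//2 = 2
z = 2-0 = 2
j = 1%3 = 1
x = 2-1 = 1
res = 1%5 = 1
j = 2%2 = 0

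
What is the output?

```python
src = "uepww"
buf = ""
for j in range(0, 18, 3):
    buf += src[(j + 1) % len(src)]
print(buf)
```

ewpuwe

j=0: add src[1]='e' → 'e'
j=3: add src[4]='w' → 'ew'
j=6: add src[2]='p' → 'ewp'
j=9: add src[0]='u' → 'ewpu'
j=12: add src[3]='w' → 'ewpuw'
j=15: add src[1]='e' → 'ewpuwe'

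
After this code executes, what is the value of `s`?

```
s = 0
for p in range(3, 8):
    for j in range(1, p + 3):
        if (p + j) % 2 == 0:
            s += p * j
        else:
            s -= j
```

387

p=3,j=1: even sum, s = 0+3 = 3
p=3,j=2: odd sum, s = 3-2 = 1
p=3,j=3: even sum, s = 1+9 = 10
p=3,j=4: odd sum, s = 10-4 = 6
p=3,j=5: even sum, s = 6+15 = 21
p=4,j=1: odd sum, s = 21-1 = 20
p=4,j=2: even sum, s = 20+8 = 28
p=4,j=3: odd sum, s = 28-3 = 25
p=4,j=4: even sum, s = 25+16 = 41
p=4,j=5: odd sum, s = 41-5 = 36
p=4,j=6: even sum, s = 36+24 = 60
p=5,j=1: even sum, s = 60+5 = 65
p=5,j=2: odd sum, s = 65-2 = 63
p=5,j=3: even sum, s = 63+15 = 78
p=5,j=4: odd sum, s = 78-4 = 74
p=5,j=5: even sum, s = 74+25 = 99
p=5,j=6: odd sum, s = 99-6 = 93
p=5,j=7: even sum, s = 93+35 = 128
p=6,j=1: odd sum, s = 128-1 = 127
p=6,j=2: even sum, s = 127+12 = 139
p=6,j=3: odd sum, s = 139-3 = 136
p=6,j=4: even sum, s = 136+24 = 160
p=6,j=5: odd sum, s = 160-5 = 155
p=6,j=6: even sum, s = 155+36 = 191
p=6,j=7: odd sum, s = 191-7 = 184
p=6,j=8: even sum, s = 184+48 = 232
p=7,j=1: even sum, s = 232+7 = 239
p=7,j=2: odd sum, s = 239-2 = 237
p=7,j=3: even sum, s = 237+21 = 258
p=7,j=4: odd sum, s = 258-4 = 254
p=7,j=5: even sum, s = 254+35 = 289
p=7,j=6: odd sum, s = 289-6 = 283
p=7,j=7: even sum, s = 283+49 = 332
p=7,j=8: odd sum, s = 332-8 = 324
p=7,j=9: even sum, s = 324+63 = 387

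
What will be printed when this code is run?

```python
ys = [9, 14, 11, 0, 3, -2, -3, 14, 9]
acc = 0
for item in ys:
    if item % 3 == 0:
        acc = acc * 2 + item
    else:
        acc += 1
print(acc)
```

197

item=9: %3==0, acc = 0*2+9 = 9
item=14: not %3==0, acc = 9+1 = 10
item=11: not %3==0, acc = 10+1 = 11
item=0: %3==0, acc = 11*2+0 = 22
item=3: %3==0, acc = 22*2+3 = 47
item=-2: not %3==0, acc = 47+1 = 48
item=-3: %3==0, acc = 48*2+(-3) = 93
item=14: not %3==0, acc = 93+1 = 94
item=9: %3==0, acc = 94*2+9 = 197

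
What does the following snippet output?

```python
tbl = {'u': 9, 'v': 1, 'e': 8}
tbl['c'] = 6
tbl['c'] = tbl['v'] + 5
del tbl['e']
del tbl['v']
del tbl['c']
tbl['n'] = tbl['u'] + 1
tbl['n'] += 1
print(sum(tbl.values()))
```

tbl['c'] = 6 → {'u': 9, 'v': 1, 'e': 8, 'c': 6}
tbl['c'] = tbl['v']+5 = 6 → {'u': 9, 'v': 1, 'e': 8, 'c': 6}
del 'e' → {'u': 9, 'v': 1, 'c': 6}
del 'v' → {'u': 9, 'c': 6}
del 'c' → {'u': 9}
tbl['n'] = tbl['u']+1 = 10 → {'u': 9, 'n': 10}
tbl['n'] = 10+1 = 11 → {'u': 9, 'n': 11}
sum of values = 20

20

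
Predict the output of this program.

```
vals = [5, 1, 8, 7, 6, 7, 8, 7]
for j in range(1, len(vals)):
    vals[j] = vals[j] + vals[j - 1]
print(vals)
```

[5, 6, 14, 21, 27, 34, 42, 49]

j=1: vals[1] = 1+5 = 6 → [5, 6, 8, 7, 6, 7, 8, 7]
j=2: vals[2] = 8+6 = 14 → [5, 6, 14, 7, 6, 7, 8, 7]
j=3: vals[3] = 7+14 = 21 → [5, 6, 14, 21, 6, 7, 8, 7]
j=4: vals[4] = 6+21 = 27 → [5, 6, 14, 21, 27, 7, 8, 7]
j=5: vals[5] = 7+27 = 34 → [5, 6, 14, 21, 27, 34, 8, 7]
j=6: vals[6] = 8+34 = 42 → [5, 6, 14, 21, 27, 34, 42, 7]
j=7: vals[7] = 7+42 = 49 → [5, 6, 14, 21, 27, 34, 42, 49]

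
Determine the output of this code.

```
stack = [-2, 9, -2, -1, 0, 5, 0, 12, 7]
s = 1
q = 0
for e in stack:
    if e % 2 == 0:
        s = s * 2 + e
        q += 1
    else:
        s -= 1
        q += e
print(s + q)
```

e=-2: even, s = 1*2+(-2) = 0; q=1
e=9: not even, s = 0-1 = -1; q=10
e=-2: even, s = (-1)*2+(-2) = -4; q=11
e=-1: not even, s = (-4)-1 = -5; q=10
e=0: even, s = (-5)*2+0 = -10; q=11
e=5: not even, s = (-10)-1 = -11; q=16
e=0: even, s = (-11)*2+0 = -22; q=17
e=12: even, s = (-22)*2+12 = -32; q=18
e=7: not even, s = (-32)-1 = -33; q=25
s+q = (-33)+25 = -8

-8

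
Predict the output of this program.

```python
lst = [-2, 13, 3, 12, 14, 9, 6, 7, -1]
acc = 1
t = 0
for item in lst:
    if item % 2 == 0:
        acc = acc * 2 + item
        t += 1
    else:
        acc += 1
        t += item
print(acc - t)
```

67

item=-2: even, acc = 1*2+(-2) = 0; t=1
item=13: not even, acc = 0+1 = 1; t=14
item=3: not even, acc = 1+1 = 2; t=17
item=12: even, acc = 2*2+12 = 16; t=18
item=14: even, acc = 16*2+14 = 46; t=19
item=9: not even, acc = 46+1 = 47; t=28
item=6: even, acc = 47*2+6 = 100; t=29
item=7: not even, acc = 100+1 = 101; t=36
item=-1: not even, acc = 101+1 = 102; t=35
acc-t = 102-35 = 67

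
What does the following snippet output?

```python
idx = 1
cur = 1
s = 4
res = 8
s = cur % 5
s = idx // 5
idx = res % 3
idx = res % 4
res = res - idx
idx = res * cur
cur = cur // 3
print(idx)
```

s = 1%5 = 1
s = 1//5 = 0
idx = 8%3 = 2
idx = 8%4 = 0
res = 8-0 = 8
idx = 8*1 = 8
cur = 1//3 = 0

8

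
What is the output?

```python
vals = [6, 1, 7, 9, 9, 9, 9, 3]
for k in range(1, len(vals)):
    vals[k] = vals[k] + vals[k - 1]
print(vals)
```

k=1: vals[1] = 1+6 = 7 → [6, 7, 7, 9, 9, 9, 9, 3]
k=2: vals[2] = 7+7 = 14 → [6, 7, 14, 9, 9, 9, 9, 3]
k=3: vals[3] = 9+14 = 23 → [6, 7, 14, 23, 9, 9, 9, 3]
k=4: vals[4] = 9+23 = 32 → [6, 7, 14, 23, 32, 9, 9, 3]
k=5: vals[5] = 9+32 = 41 → [6, 7, 14, 23, 32, 41, 9, 3]
k=6: vals[6] = 9+41 = 50 → [6, 7, 14, 23, 32, 41, 50, 3]
k=7: vals[7] = 3+50 = 53 → [6, 7, 14, 23, 32, 41, 50, 53]

[6, 7, 14, 23, 32, 41, 50, 53]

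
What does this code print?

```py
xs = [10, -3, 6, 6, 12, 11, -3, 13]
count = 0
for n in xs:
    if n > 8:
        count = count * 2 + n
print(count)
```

163

n=10: >8, count = 0*2+10 = 10
n=-3: not >8
n=6: not >8
n=6: not >8
n=12: >8, count = 10*2+12 = 32
n=11: >8, count = 32*2+11 = 75
n=-3: not >8
n=13: >8, count = 75*2+13 = 163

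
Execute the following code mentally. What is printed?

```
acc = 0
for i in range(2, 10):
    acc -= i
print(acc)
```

-44

i=2: acc = 0-2 = -2
i=3: acc = (-2)-3 = -5
i=4: acc = (-5)-4 = -9
i=5: acc = (-9)-5 = -14
i=6: acc = (-14)-6 = -20
i=7: acc = (-20)-7 = -27
i=8: acc = (-27)-8 = -35
i=9: acc = (-35)-9 = -44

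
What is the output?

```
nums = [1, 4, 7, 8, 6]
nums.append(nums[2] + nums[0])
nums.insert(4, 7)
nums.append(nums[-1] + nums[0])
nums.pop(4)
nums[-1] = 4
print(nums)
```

[1, 4, 7, 8, 6, 8, 4]

append nums[2]+nums[0] = 7+1 = 8 → [1, 4, 7, 8, 6, 8]
insert 7 at 4 → [1, 4, 7, 8, 7, 6, 8]
append nums[-1]+nums[0] = 8+1 = 9 → [1, 4, 7, 8, 7, 6, 8, 9]
pop(4) removes 7 → [1, 4, 7, 8, 6, 8, 9]
nums[-1] = 4 → [1, 4, 7, 8, 6, 8, 4]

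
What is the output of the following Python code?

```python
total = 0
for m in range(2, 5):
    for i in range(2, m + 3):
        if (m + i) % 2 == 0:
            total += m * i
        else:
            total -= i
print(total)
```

m=2,i=2: even sum, total = 0+4 = 4
m=2,i=3: odd sum, total = 4-3 = 1
m=2,i=4: even sum, total = 1+8 = 9
m=3,i=2: odd sum, total = 9-2 = 7
m=3,i=3: even sum, total = 7+9 = 16
m=3,i=4: odd sum, total = 16-4 = 12
m=3,i=5: even sum, total = 12+15 = 27
m=4,i=2: even sum, total = 27+8 = 35
m=4,i=3: odd sum, total = 35-3 = 32
m=4,i=4: even sum, total = 32+16 = 48
m=4,i=5: odd sum, total = 48-5 = 43
m=4,i=6: even sum, total = 43+24 = 67

67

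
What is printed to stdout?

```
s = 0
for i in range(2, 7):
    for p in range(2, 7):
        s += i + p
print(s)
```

i=2,p=2: s = 0+4 = 4
i=2,p=3: s = 4+5 = 9
i=2,p=4: s = 9+6 = 15
i=2,p=5: s = 15+7 = 22
i=2,p=6: s = 22+8 = 30
i=3,p=2: s = 30+5 = 35
i=3,p=3: s = 35+6 = 41
i=3,p=4: s = 41+7 = 48
i=3,p=5: s = 48+8 = 56
i=3,p=6: s = 56+9 = 65
i=4,p=2: s = 65+6 = 71
i=4,p=3: s = 71+7 = 78
i=4,p=4: s = 78+8 = 86
i=4,p=5: s = 86+9 = 95
i=4,p=6: s = 95+10 = 105
i=5,p=2: s = 105+7 = 112
i=5,p=3: s = 112+8 = 120
i=5,p=4: s = 120+9 = 129
i=5,p=5: s = 129+10 = 139
i=5,p=6: s = 139+11 = 150
i=6,p=2: s = 150+8 = 158
i=6,p=3: s = 158+9 = 167
i=6,p=4: s = 167+10 = 177
i=6,p=5: s = 177+11 = 188
i=6,p=6: s = 188+12 = 200

200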